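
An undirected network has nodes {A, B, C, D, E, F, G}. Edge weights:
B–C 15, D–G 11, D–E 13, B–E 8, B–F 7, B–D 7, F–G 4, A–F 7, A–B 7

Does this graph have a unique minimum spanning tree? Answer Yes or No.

Sort edges by weight, then run Kruskal:
F–G (4): add — endpoints in different components.
A–B (7): add — endpoints in different components.
A–F (7): add — endpoints in different components.
B–D (7): add — endpoints in different components.
B–F (7): skip — B and F already connected.
B–E (8): add — endpoints in different components.
D–G (11): skip — D and G already connected.
D–E (13): skip — D and E already connected.
B–C (15): add — endpoints in different components.
Non-tree edge B–F has weight 7, equal to the heaviest edge on its tree cycle — swapping gives another MST of the same weight. Not unique.

No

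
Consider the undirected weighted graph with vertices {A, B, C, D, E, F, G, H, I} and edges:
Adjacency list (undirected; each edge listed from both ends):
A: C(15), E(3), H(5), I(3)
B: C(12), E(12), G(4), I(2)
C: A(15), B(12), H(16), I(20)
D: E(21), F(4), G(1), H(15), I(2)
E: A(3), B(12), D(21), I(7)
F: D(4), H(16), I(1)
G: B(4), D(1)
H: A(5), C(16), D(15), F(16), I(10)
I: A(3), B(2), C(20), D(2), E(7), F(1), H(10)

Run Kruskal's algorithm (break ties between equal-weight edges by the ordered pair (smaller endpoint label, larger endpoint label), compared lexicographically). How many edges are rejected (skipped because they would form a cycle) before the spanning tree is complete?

Kruskal: consider edges lightest-first.
D-G (1): add — endpoints in different components.
F-I (1): add — endpoints in different components.
B-I (2): add — endpoints in different components.
D-I (2): add — endpoints in different components.
A-E (3): add — endpoints in different components.
A-I (3): add — endpoints in different components.
B-G (4): skip — B and G already connected.
D-F (4): skip — D and F already connected.
A-H (5): add — endpoints in different components.
E-I (7): skip — E and I already connected.
H-I (10): skip — H and I already connected.
B-C (12): add — endpoints in different components.
Edges rejected before the tree was complete: 4.

4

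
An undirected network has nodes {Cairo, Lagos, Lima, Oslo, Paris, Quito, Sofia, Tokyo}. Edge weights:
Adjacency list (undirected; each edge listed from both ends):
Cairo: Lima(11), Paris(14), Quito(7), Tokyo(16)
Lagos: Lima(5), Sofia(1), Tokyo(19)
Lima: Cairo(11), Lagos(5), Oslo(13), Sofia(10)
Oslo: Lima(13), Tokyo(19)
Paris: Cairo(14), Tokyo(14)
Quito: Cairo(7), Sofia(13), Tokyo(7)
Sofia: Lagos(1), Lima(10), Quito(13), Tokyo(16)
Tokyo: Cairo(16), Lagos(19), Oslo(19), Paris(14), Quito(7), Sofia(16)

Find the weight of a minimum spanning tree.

Kruskal's algorithm — process edges by increasing weight (ties by edge label):
Lagos—Sofia (1): add — endpoints in different components.
Lagos—Lima (5): add — endpoints in different components.
Cairo—Quito (7): add — endpoints in different components.
Quito—Tokyo (7): add — endpoints in different components.
Lima—Sofia (10): skip — Sofia and Lima already connected.
Cairo—Lima (11): add — endpoints in different components.
Lima—Oslo (13): add — endpoints in different components.
Quito—Sofia (13): skip — Sofia and Quito already connected.
Cairo—Paris (14): add — endpoints in different components.
MST edges: Lagos—Sofia, Lagos—Lima, Cairo—Quito, Quito—Tokyo, Cairo—Lima, Lima—Oslo, Cairo—Paris; total weight 1+5+7+7+11+13+14 = 58.

58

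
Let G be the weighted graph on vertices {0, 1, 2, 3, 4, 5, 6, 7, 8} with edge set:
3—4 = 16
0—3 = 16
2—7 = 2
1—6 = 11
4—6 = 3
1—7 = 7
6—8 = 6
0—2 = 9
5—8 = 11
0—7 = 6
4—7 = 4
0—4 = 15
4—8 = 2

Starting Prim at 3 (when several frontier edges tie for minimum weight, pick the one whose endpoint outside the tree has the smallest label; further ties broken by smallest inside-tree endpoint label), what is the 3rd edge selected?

2-7

Prim, starting at 3.
Step 1: cheapest edge leaving the tree is 0—3 (16); add 0.
Step 2: cheapest edge leaving the tree is 0—7 (6); add 7.
Step 3: cheapest edge leaving the tree is 2—7 (2); add 2.
Step 4: cheapest edge leaving the tree is 4—7 (4); add 4.
Step 5: cheapest edge leaving the tree is 4—8 (2); add 8.
Step 6: cheapest edge leaving the tree is 4—6 (3); add 6.
Step 7: cheapest edge leaving the tree is 1—7 (7); add 1.
Step 8: cheapest edge leaving the tree is 5—8 (11); add 5.
The 3rd edge added is 2—7.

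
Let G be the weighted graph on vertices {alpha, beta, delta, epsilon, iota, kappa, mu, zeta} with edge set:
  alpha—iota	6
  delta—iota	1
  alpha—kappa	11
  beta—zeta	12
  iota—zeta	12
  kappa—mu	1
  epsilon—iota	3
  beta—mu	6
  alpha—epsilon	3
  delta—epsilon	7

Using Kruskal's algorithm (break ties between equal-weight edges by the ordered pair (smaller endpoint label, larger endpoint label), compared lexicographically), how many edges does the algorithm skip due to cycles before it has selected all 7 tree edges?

Kruskal's algorithm — process edges by increasing weight (ties by edge label):
delta—iota (1): add — endpoints in different components.
kappa—mu (1): add — endpoints in different components.
alpha—epsilon (3): add — endpoints in different components.
epsilon—iota (3): add — endpoints in different components.
alpha—iota (6): skip — alpha and iota already connected.
beta—mu (6): add — endpoints in different components.
delta—epsilon (7): skip — delta and epsilon already connected.
alpha—kappa (11): add — endpoints in different components.
beta—zeta (12): add — endpoints in different components.
Edges rejected before the tree was complete: 2.

2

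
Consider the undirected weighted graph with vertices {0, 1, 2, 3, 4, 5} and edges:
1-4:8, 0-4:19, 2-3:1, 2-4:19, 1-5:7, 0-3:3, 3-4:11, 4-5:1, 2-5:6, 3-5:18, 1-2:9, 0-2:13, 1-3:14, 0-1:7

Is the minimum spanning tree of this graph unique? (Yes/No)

Kruskal's algorithm — process edges by increasing weight (ties by edge label):
2-3 (1): add. Components now {0} {1} {2,3} {4} {5}
4-5 (1): add. Components now {0} {1} {2,3} {4,5}
0-3 (3): add. Components now {0,2,3} {1} {4,5}
2-5 (6): add. Components now {0,2,3,4,5} {1}
0-1 (7): add. Components now {0,1,2,3,4,5}
Non-tree edge 1-5 has weight 7, equal to the heaviest edge on its tree cycle — swapping gives another MST of the same weight. Not unique.

No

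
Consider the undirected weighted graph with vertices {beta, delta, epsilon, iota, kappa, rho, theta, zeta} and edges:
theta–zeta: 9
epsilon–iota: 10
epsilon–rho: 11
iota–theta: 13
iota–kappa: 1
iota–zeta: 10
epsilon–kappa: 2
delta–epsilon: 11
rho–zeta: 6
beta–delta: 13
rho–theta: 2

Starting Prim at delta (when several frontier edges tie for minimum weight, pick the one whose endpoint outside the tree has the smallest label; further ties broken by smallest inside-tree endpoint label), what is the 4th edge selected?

Prim, starting at delta.
Step 1: cheapest edge leaving the tree is delta–epsilon (11); add epsilon.
Step 2: cheapest edge leaving the tree is epsilon–kappa (2); add kappa.
Step 3: cheapest edge leaving the tree is iota–kappa (1); add iota.
Step 4: cheapest edge leaving the tree is iota–zeta (10); add zeta.
Step 5: cheapest edge leaving the tree is rho–zeta (6); add rho.
Step 6: cheapest edge leaving the tree is rho–theta (2); add theta.
Step 7: cheapest edge leaving the tree is beta–delta (13); add beta.
The 4th edge added is iota–zeta.

iota-zeta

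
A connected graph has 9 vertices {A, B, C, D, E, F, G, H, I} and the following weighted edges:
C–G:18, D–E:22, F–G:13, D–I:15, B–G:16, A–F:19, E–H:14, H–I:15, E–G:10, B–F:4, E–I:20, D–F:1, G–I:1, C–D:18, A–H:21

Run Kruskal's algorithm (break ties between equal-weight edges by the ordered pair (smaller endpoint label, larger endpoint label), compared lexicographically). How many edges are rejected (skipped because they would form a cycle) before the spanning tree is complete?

Kruskal's algorithm — process edges by increasing weight (ties by edge label):
D–F (1): add — endpoints in different components.
G–I (1): add — endpoints in different components.
B–F (4): add — endpoints in different components.
E–G (10): add — endpoints in different components.
F–G (13): add — endpoints in different components.
E–H (14): add — endpoints in different components.
D–I (15): skip — D and I already connected.
H–I (15): skip — H and I already connected.
B–G (16): skip — B and G already connected.
C–D (18): add — endpoints in different components.
C–G (18): skip — C and G already connected.
A–F (19): add — endpoints in different components.
Edges rejected before the tree was complete: 4.

4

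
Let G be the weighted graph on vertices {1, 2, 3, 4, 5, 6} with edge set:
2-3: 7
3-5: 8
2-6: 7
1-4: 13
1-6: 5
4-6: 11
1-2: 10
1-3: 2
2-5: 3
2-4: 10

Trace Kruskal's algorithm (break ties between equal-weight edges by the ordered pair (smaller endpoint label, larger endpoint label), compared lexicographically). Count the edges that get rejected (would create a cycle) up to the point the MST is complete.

3

Kruskal: consider edges lightest-first.
1-3 (2): add. Components now {1,3} {2} {4} {5} {6}
2-5 (3): add. Components now {1,3} {2,5} {4} {6}
1-6 (5): add. Components now {1,3,6} {2,5} {4}
2-3 (7): add. Components now {1,2,3,5,6} {4}
2-6 (7): skip — 2 and 6 already connected.
3-5 (8): skip — 3 and 5 already connected.
1-2 (10): skip — 1 and 2 already connected.
2-4 (10): add. Components now {1,2,3,4,5,6}
Edges rejected before the tree was complete: 3.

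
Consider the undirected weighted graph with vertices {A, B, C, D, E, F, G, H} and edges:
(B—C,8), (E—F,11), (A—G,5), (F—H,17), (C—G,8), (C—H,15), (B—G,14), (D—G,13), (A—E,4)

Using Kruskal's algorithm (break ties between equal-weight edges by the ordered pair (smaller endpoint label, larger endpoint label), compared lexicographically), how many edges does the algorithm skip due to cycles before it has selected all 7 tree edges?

Sort edges by weight, then run Kruskal:
A—E (4): add — endpoints in different components.
A—G (5): add — endpoints in different components.
B—C (8): add — endpoints in different components.
C—G (8): add — endpoints in different components.
E—F (11): add — endpoints in different components.
D—G (13): add — endpoints in different components.
B—G (14): skip — B and G already connected.
C—H (15): add — endpoints in different components.
Edges rejected before the tree was complete: 1.

1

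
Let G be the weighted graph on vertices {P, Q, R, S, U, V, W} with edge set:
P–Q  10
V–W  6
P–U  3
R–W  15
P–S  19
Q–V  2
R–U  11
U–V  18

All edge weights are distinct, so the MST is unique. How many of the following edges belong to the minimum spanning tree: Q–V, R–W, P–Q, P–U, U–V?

Sort edges by weight, then run Kruskal:
Q–V (2): add — endpoints in different components.
P–U (3): add — endpoints in different components.
V–W (6): add — endpoints in different components.
P–Q (10): add — endpoints in different components.
R–U (11): add — endpoints in different components.
R–W (15): skip — R and W already connected.
U–V (18): skip — U and V already connected.
P–S (19): add — endpoints in different components.
MST edge set: {Q–V, P–U, V–W, P–Q, R–U, P–S}.
Of the listed edges, {Q–V, P–Q, P–U} are in the MST → 3.

3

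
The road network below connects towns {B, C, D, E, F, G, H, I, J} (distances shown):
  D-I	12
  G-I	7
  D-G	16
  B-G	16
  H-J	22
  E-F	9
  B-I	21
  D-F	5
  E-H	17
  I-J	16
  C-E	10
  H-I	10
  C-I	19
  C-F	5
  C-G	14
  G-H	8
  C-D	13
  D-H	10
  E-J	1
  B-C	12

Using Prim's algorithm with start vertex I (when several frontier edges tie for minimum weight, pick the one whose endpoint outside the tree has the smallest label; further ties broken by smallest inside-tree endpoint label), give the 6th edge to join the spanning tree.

Prim, starting at I.
Step 1: cheapest edge leaving the tree is G-I (7); add G.
Step 2: cheapest edge leaving the tree is G-H (8); add H.
Step 3: cheapest edge leaving the tree is D-H (10); add D.
Step 4: cheapest edge leaving the tree is D-F (5); add F.
Step 5: cheapest edge leaving the tree is C-F (5); add C.
Step 6: cheapest edge leaving the tree is E-F (9); add E.
Step 7: cheapest edge leaving the tree is E-J (1); add J.
Step 8: cheapest edge leaving the tree is B-C (12); add B.
The 6th edge added is E-F.

E-F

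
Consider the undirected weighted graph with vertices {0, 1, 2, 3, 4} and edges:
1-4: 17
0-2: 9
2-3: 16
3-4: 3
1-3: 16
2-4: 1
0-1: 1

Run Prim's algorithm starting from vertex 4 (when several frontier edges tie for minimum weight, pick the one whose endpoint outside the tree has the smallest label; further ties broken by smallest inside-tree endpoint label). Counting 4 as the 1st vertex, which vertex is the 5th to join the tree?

Prim's algorithm from 4:
Step 1: frontier [2-4 1, 3-4 3, 1-4 17] → take 2-4 (1); add 2.
Step 2: frontier [0-2 9, 2-3 16, 3-4 3, 1-4 17] → take 3-4 (3); add 3.
Step 3: frontier [0-2 9, 1-3 16, 1-4 17] → take 0-2 (9); add 0.
Step 4: frontier [0-1 1, 1-3 16, 1-4 17] → take 0-1 (1); add 1.
Vertex order: 4, 2, 3, 0, 1. The 5th vertex is 1.

1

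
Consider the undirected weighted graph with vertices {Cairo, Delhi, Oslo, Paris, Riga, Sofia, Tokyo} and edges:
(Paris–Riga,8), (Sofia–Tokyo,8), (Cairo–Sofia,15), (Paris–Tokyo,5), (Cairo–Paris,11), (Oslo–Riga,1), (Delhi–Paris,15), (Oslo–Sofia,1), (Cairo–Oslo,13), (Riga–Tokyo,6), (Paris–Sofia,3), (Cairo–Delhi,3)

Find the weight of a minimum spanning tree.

Kruskal's algorithm — process edges by increasing weight (ties by edge label):
Oslo–Riga (1): add. Components now {Tokyo} {Cairo} {Delhi} {Paris} {Oslo,Riga} {Sofia}
Oslo–Sofia (1): add. Components now {Tokyo} {Cairo} {Delhi} {Paris} {Oslo,Riga,Sofia}
Cairo–Delhi (3): add. Components now {Tokyo} {Cairo,Delhi} {Paris} {Oslo,Riga,Sofia}
Paris–Sofia (3): add. Components now {Tokyo} {Cairo,Delhi} {Oslo,Paris,Riga,Sofia}
Paris–Tokyo (5): add. Components now {Oslo,Paris,Riga,Sofia,Tokyo} {Cairo,Delhi}
Riga–Tokyo (6): skip — Tokyo and Riga already connected.
Paris–Riga (8): skip — Paris and Riga already connected.
Sofia–Tokyo (8): skip — Tokyo and Sofia already connected.
Cairo–Paris (11): add. Components now {Cairo,Delhi,Oslo,Paris,Riga,Sofia,Tokyo}
MST edges: Oslo–Riga, Oslo–Sofia, Cairo–Delhi, Paris–Sofia, Paris–Tokyo, Cairo–Paris; total weight 1+1+3+3+5+11 = 24.

24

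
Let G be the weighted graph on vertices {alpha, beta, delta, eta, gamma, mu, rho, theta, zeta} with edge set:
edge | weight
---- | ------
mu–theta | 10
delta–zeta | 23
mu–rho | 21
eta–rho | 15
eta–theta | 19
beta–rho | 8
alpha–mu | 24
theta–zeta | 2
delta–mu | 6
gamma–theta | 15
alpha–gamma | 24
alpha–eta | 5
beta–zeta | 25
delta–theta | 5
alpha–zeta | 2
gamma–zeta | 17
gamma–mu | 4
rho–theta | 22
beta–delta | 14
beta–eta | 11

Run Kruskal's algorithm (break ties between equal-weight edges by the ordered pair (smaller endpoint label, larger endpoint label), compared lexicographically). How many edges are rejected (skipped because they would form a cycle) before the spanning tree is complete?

1

Kruskal's algorithm — process edges by increasing weight (ties by edge label):
alpha–zeta (2): add — endpoints in different components.
theta–zeta (2): add — endpoints in different components.
gamma–mu (4): add — endpoints in different components.
alpha–eta (5): add — endpoints in different components.
delta–theta (5): add — endpoints in different components.
delta–mu (6): add — endpoints in different components.
beta–rho (8): add — endpoints in different components.
mu–theta (10): skip — theta and mu already connected.
beta–eta (11): add — endpoints in different components.
Edges rejected before the tree was complete: 1.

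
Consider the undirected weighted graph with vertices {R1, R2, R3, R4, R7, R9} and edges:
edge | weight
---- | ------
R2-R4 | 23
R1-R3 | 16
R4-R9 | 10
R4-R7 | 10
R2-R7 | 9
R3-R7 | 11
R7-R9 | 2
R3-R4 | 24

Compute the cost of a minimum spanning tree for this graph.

Grow the tree from R7 using Prim:
Step 1: cheapest edge leaving the tree is R7-R9 (2); add R9.
Step 2: cheapest edge leaving the tree is R2-R7 (9); add R2.
Step 3: cheapest edge leaving the tree is R4-R7 (10); add R4.
Step 4: cheapest edge leaving the tree is R3-R7 (11); add R3.
Step 5: cheapest edge leaving the tree is R1-R3 (16); add R1.
MST edges: R7-R9, R2-R7, R4-R7, R3-R7, R1-R3; total weight 2+9+10+11+16 = 48.

48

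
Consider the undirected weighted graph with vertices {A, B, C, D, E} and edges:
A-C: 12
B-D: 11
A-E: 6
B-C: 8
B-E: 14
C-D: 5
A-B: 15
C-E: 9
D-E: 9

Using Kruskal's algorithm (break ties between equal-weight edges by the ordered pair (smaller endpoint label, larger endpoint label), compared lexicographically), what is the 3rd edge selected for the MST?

Kruskal: consider edges lightest-first.
C-D (5): add — endpoints in different components.
A-E (6): add — endpoints in different components.
B-C (8): add — endpoints in different components.
C-E (9): add — endpoints in different components.
The 3rd edge added is B-C.

B-C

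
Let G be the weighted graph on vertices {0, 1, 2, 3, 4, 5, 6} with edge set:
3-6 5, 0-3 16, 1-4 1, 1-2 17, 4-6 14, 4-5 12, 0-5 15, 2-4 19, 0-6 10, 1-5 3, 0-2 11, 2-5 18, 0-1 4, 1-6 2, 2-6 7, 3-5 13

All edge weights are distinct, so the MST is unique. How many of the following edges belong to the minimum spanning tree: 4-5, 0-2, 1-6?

1

Kruskal: consider edges lightest-first.
1-4 (1): add. Components now {0} {1,4} {2} {3} {5} {6}
1-6 (2): add. Components now {0} {1,4,6} {2} {3} {5}
1-5 (3): add. Components now {0} {1,4,5,6} {2} {3}
0-1 (4): add. Components now {0,1,4,5,6} {2} {3}
3-6 (5): add. Components now {0,1,3,4,5,6} {2}
2-6 (7): add. Components now {0,1,2,3,4,5,6}
MST edge set: {1-4, 1-6, 1-5, 0-1, 3-6, 2-6}.
Of the listed edges, {1-6} are in the MST → 1.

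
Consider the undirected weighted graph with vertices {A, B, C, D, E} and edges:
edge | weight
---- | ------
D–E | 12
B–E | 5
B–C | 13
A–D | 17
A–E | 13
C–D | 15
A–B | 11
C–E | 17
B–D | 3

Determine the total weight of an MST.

Kruskal's algorithm — process edges by increasing weight (ties by edge label):
B–D (3): add. Components now {A} {B,D} {C} {E}
B–E (5): add. Components now {A} {B,D,E} {C}
A–B (11): add. Components now {A,B,D,E} {C}
D–E (12): skip — D and E already connected.
A–E (13): skip — A and E already connected.
B–C (13): add. Components now {A,B,C,D,E}
MST edges: B–D, B–E, A–B, B–C; total weight 3+5+11+13 = 32.

32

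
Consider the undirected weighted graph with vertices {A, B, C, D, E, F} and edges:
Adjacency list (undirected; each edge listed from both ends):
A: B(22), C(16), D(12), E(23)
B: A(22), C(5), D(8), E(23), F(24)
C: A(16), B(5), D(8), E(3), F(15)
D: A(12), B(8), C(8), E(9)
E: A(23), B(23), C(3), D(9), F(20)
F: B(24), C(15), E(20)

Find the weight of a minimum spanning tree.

43

Kruskal's algorithm — process edges by increasing weight (ties by edge label):
C-E (3): add. Components now {A} {B} {C,E} {D} {F}
B-C (5): add. Components now {A} {B,C,E} {D} {F}
B-D (8): add. Components now {A} {B,C,D,E} {F}
C-D (8): skip — C and D already connected.
D-E (9): skip — D and E already connected.
A-D (12): add. Components now {A,B,C,D,E} {F}
C-F (15): add. Components now {A,B,C,D,E,F}
MST edges: C-E, B-C, B-D, A-D, C-F; total weight 3+5+8+12+15 = 43.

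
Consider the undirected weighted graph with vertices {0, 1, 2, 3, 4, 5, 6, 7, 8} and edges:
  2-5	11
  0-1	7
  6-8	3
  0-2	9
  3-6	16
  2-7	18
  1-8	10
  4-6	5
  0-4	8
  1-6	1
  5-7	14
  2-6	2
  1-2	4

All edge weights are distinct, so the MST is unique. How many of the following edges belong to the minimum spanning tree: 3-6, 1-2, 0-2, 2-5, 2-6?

Kruskal: consider edges lightest-first.
1-6 (1): add — endpoints in different components.
2-6 (2): add — endpoints in different components.
6-8 (3): add — endpoints in different components.
1-2 (4): skip — 1 and 2 already connected.
4-6 (5): add — endpoints in different components.
0-1 (7): add — endpoints in different components.
0-4 (8): skip — 0 and 4 already connected.
0-2 (9): skip — 0 and 2 already connected.
1-8 (10): skip — 1 and 8 already connected.
2-5 (11): add — endpoints in different components.
5-7 (14): add — endpoints in different components.
3-6 (16): add — endpoints in different components.
MST edge set: {1-6, 2-6, 6-8, 4-6, 0-1, 2-5, 5-7, 3-6}.
Of the listed edges, {3-6, 2-5, 2-6} are in the MST → 3.

3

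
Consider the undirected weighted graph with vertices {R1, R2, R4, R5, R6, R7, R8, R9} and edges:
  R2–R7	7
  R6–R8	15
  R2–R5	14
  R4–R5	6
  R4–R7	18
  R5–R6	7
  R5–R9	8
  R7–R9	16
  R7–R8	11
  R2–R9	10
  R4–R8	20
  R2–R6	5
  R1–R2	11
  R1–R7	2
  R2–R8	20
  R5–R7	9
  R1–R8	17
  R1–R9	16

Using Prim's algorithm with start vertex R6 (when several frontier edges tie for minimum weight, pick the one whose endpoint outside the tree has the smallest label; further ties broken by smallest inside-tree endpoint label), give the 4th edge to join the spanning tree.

R2-R7

Prim's algorithm from R6:
Step 1: cheapest edge leaving the tree is R2–R6 (5); add R2.
Step 2: cheapest edge leaving the tree is R5–R6 (7); add R5.
Step 3: cheapest edge leaving the tree is R4–R5 (6); add R4.
Step 4: cheapest edge leaving the tree is R2–R7 (7); add R7.
Step 5: cheapest edge leaving the tree is R1–R7 (2); add R1.
Step 6: cheapest edge leaving the tree is R5–R9 (8); add R9.
Step 7: cheapest edge leaving the tree is R7–R8 (11); add R8.
The 4th edge added is R2–R7.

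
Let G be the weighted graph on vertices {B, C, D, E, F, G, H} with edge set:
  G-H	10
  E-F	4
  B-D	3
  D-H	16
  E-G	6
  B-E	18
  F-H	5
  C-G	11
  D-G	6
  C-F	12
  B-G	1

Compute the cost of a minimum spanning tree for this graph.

30

Grow the tree from C using Prim:
Step 1: cheapest edge leaving the tree is C-G (11); add G.
Step 2: cheapest edge leaving the tree is B-G (1); add B.
Step 3: cheapest edge leaving the tree is B-D (3); add D.
Step 4: cheapest edge leaving the tree is E-G (6); add E.
Step 5: cheapest edge leaving the tree is E-F (4); add F.
Step 6: cheapest edge leaving the tree is F-H (5); add H.
MST edges: C-G, B-G, B-D, E-G, E-F, F-H; total weight 11+1+3+6+4+5 = 30.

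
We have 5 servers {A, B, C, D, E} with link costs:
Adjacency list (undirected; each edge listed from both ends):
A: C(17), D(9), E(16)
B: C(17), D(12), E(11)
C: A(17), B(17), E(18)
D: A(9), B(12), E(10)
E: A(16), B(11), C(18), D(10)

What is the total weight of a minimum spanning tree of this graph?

Prim's algorithm from C:
Step 1: frontier [A—C 17, B—C 17, C—E 18] → take A—C (17); add A.
Step 2: frontier [A—D 9, A—E 16, B—C 17, C—E 18] → take A—D (9); add D.
Step 3: frontier [A—E 16, B—C 17, C—E 18, D—E 10, B—D 12] → take D—E (10); add E.
Step 4: frontier [B—C 17, B—D 12, B—E 11] → take B—E (11); add B.
MST edges: A—C, A—D, D—E, B—E; total weight 17+9+10+11 = 47.

47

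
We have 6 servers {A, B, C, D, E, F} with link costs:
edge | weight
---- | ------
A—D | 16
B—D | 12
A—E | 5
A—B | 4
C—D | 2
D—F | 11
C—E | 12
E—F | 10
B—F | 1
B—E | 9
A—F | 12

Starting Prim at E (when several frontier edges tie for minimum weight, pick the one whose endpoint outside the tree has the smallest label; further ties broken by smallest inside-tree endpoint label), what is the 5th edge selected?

Grow the tree from E using Prim:
Step 1: frontier [A—E 5, B—E 9, E—F 10, C—E 12] → take A—E (5); add A.
Step 2: frontier [A—B 4, A—F 12, A—D 16, B—E 9, E—F 10, C—E 12] → take A—B (4); add B.
Step 3: frontier [A—F 12, A—D 16, B—F 1, B—D 12, E—F 10, C—E 12] → take B—F (1); add F.
Step 4: frontier [A—D 16, B—D 12, C—E 12, D—F 11] → take D—F (11); add D.
Step 5: frontier [C—D 2, C—E 12] → take C—D (2); add C.
The 5th edge added is C—D.

C-D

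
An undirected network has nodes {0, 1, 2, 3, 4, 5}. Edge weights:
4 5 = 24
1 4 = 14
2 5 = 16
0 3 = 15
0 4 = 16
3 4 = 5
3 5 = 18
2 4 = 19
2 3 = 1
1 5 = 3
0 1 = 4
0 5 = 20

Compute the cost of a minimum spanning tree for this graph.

27

Kruskal: consider edges lightest-first.
2 3 (1): add. Components now {0} {1} {2,3} {4} {5}
1 5 (3): add. Components now {0} {1,5} {2,3} {4}
0 1 (4): add. Components now {0,1,5} {2,3} {4}
3 4 (5): add. Components now {0,1,5} {2,3,4}
1 4 (14): add. Components now {0,1,2,3,4,5}
MST edges: 2 3, 1 5, 0 1, 3 4, 1 4; total weight 1+3+4+5+14 = 27.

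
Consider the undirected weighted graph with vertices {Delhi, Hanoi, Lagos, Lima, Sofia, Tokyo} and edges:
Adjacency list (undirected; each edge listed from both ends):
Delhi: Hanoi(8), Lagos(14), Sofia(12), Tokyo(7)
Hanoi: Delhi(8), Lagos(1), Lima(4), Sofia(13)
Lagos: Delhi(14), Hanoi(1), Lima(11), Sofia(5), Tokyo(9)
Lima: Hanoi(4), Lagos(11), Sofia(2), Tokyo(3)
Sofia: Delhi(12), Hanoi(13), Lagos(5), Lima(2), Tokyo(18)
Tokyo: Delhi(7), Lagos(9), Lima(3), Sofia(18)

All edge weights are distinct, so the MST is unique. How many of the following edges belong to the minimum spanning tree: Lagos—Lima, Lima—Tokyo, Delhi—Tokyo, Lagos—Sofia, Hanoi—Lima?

Kruskal: consider edges lightest-first.
Hanoi—Lagos (1): add — endpoints in different components.
Lima—Sofia (2): add — endpoints in different components.
Lima—Tokyo (3): add — endpoints in different components.
Hanoi—Lima (4): add — endpoints in different components.
Lagos—Sofia (5): skip — Lagos and Sofia already connected.
Delhi—Tokyo (7): add — endpoints in different components.
MST edge set: {Hanoi—Lagos, Lima—Sofia, Lima—Tokyo, Hanoi—Lima, Delhi—Tokyo}.
Of the listed edges, {Lima—Tokyo, Delhi—Tokyo, Hanoi—Lima} are in the MST → 3.

3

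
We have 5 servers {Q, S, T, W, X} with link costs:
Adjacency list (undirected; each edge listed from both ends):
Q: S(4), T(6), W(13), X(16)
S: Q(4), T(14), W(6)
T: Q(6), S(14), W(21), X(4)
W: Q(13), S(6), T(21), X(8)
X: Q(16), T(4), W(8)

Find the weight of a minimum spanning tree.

20

Prim, starting at S.
Step 1: cheapest edge leaving the tree is Q S (4); add Q.
Step 2: cheapest edge leaving the tree is Q T (6); add T.
Step 3: cheapest edge leaving the tree is T X (4); add X.
Step 4: cheapest edge leaving the tree is S W (6); add W.
MST edges: Q S, Q T, T X, S W; total weight 4+6+4+6 = 20.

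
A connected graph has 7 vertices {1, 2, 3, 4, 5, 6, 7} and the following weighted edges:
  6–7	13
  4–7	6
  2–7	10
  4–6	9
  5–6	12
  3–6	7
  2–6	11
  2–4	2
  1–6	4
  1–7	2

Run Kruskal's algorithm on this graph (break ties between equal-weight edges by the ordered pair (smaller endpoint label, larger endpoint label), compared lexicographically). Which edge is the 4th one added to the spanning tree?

Sort edges by weight, then run Kruskal:
1–7 (2): add. Components now {1,7} {2} {3} {4} {5} {6}
2–4 (2): add. Components now {1,7} {2,4} {3} {5} {6}
1–6 (4): add. Components now {1,6,7} {2,4} {3} {5}
4–7 (6): add. Components now {1,2,4,6,7} {3} {5}
3–6 (7): add. Components now {1,2,3,4,6,7} {5}
4–6 (9): skip — 4 and 6 already connected.
2–7 (10): skip — 2 and 7 already connected.
2–6 (11): skip — 2 and 6 already connected.
5–6 (12): add. Components now {1,2,3,4,5,6,7}
The 4th edge added is 4–7.

4-7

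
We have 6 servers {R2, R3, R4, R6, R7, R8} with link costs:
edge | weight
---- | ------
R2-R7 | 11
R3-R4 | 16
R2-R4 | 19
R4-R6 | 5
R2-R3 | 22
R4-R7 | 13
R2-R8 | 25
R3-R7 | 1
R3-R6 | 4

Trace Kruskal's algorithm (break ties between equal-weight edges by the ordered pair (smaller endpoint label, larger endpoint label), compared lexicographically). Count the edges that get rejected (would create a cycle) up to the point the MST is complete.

4

Sort edges by weight, then run Kruskal:
R3-R7 (1): add. Components now {R3,R7} {R4} {R8} {R2} {R6}
R3-R6 (4): add. Components now {R3,R6,R7} {R4} {R8} {R2}
R4-R6 (5): add. Components now {R3,R4,R6,R7} {R8} {R2}
R2-R7 (11): add. Components now {R2,R3,R4,R6,R7} {R8}
R4-R7 (13): skip — R7 and R4 already connected.
R3-R4 (16): skip — R4 and R3 already connected.
R2-R4 (19): skip — R4 and R2 already connected.
R2-R3 (22): skip — R2 and R3 already connected.
R2-R8 (25): add. Components now {R2,R3,R4,R6,R7,R8}
Edges rejected before the tree was complete: 4.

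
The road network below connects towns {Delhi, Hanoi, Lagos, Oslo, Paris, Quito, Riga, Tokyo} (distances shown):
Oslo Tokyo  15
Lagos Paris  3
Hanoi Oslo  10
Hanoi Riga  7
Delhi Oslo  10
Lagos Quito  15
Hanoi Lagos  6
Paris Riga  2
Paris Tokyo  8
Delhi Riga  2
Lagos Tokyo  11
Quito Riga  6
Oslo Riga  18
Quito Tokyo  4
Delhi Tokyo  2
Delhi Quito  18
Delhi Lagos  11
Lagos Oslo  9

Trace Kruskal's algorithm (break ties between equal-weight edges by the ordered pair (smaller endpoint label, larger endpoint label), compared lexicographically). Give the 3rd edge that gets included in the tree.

Kruskal: consider edges lightest-first.
Delhi Riga (2): add — endpoints in different components.
Delhi Tokyo (2): add — endpoints in different components.
Paris Riga (2): add — endpoints in different components.
Lagos Paris (3): add — endpoints in different components.
Quito Tokyo (4): add — endpoints in different components.
Hanoi Lagos (6): add — endpoints in different components.
Quito Riga (6): skip — Riga and Quito already connected.
Hanoi Riga (7): skip — Hanoi and Riga already connected.
Paris Tokyo (8): skip — Paris and Tokyo already connected.
Lagos Oslo (9): add — endpoints in different components.
The 3rd edge added is Paris Riga.

Paris-Riga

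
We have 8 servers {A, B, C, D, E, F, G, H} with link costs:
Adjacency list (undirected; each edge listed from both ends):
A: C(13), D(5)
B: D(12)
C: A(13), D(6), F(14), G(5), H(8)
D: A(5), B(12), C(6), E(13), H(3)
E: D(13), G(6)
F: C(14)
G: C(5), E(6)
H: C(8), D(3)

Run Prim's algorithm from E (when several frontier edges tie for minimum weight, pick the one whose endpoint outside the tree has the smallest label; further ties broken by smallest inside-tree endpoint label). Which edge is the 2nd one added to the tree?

Prim's algorithm from E:
Step 1: frontier [E—G 6, D—E 13] → take E—G (6); add G.
Step 2: frontier [D—E 13, C—G 5] → take C—G (5); add C.
Step 3: frontier [C—D 6, C—H 8, A—C 13, C—F 14, D—E 13] → take C—D (6); add D.
Step 4: frontier [C—H 8, A—C 13, C—F 14, D—H 3, A—D 5, B—D 12] → take D—H (3); add H.
Step 5: frontier [A—C 13, C—F 14, A—D 5, B—D 12] → take A—D (5); add A.
Step 6: frontier [C—F 14, B—D 12] → take B—D (12); add B.
Step 7: frontier [C—F 14] → take C—F (14); add F.
The 2nd edge added is C—G.

C-G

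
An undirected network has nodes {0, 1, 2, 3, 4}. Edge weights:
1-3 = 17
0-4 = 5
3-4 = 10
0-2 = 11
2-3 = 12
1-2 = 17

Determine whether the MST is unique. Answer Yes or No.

Kruskal: consider edges lightest-first.
0-4 (5): add. Components now {0,4} {1} {2} {3}
3-4 (10): add. Components now {0,3,4} {1} {2}
0-2 (11): add. Components now {0,2,3,4} {1}
2-3 (12): skip — 2 and 3 already connected.
1-2 (17): add. Components now {0,1,2,3,4}
Non-tree edge 1-3 has weight 17, equal to the heaviest edge on its tree cycle — swapping gives another MST of the same weight. Not unique.

No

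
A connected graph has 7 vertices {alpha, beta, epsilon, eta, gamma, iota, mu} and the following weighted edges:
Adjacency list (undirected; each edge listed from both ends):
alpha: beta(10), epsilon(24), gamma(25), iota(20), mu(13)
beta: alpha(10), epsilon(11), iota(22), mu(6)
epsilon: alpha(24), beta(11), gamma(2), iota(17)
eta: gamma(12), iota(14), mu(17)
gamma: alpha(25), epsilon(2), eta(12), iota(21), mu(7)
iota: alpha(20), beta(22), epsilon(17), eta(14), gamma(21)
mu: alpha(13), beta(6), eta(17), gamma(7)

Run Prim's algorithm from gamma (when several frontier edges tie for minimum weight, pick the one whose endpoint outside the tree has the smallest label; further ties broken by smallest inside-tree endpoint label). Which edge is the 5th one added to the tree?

eta-gamma

Grow the tree from gamma using Prim:
Step 1: cheapest edge leaving the tree is epsilon–gamma (2); add epsilon.
Step 2: cheapest edge leaving the tree is gamma–mu (7); add mu.
Step 3: cheapest edge leaving the tree is beta–mu (6); add beta.
Step 4: cheapest edge leaving the tree is alpha–beta (10); add alpha.
Step 5: cheapest edge leaving the tree is eta–gamma (12); add eta.
Step 6: cheapest edge leaving the tree is eta–iota (14); add iota.
The 5th edge added is eta–gamma.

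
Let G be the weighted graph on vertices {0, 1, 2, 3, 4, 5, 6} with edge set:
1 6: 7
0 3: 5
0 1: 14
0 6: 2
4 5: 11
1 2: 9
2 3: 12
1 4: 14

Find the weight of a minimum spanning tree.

Sort edges by weight, then run Kruskal:
0 6 (2): add — endpoints in different components.
0 3 (5): add — endpoints in different components.
1 6 (7): add — endpoints in different components.
1 2 (9): add — endpoints in different components.
4 5 (11): add — endpoints in different components.
2 3 (12): skip — 2 and 3 already connected.
0 1 (14): skip — 0 and 1 already connected.
1 4 (14): add — endpoints in different components.
MST edges: 0 6, 0 3, 1 6, 1 2, 4 5, 1 4; total weight 2+5+7+9+11+14 = 48.

48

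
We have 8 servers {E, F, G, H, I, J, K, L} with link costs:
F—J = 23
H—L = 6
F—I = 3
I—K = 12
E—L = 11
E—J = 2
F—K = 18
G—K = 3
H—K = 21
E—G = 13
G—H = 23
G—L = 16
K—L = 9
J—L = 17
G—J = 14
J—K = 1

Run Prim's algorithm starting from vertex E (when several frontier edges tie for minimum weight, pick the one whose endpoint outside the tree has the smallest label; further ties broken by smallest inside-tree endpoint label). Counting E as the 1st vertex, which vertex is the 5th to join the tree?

L

Grow the tree from E using Prim:
Step 1: cheapest edge leaving the tree is E—J (2); add J.
Step 2: cheapest edge leaving the tree is J—K (1); add K.
Step 3: cheapest edge leaving the tree is G—K (3); add G.
Step 4: cheapest edge leaving the tree is K—L (9); add L.
Step 5: cheapest edge leaving the tree is H—L (6); add H.
Step 6: cheapest edge leaving the tree is I—K (12); add I.
Step 7: cheapest edge leaving the tree is F—I (3); add F.
Vertex order: E, J, K, G, L, H, I, F. The 5th vertex is L.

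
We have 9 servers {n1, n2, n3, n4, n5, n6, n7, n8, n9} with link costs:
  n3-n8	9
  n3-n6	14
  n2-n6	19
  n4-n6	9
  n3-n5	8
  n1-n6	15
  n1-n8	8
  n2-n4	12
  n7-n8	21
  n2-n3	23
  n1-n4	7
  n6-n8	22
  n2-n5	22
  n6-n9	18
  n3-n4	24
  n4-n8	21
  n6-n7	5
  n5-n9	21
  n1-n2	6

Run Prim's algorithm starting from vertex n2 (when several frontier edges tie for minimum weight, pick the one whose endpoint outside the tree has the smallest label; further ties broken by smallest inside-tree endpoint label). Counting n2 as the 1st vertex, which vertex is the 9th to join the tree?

n9

Prim's algorithm from n2:
Step 1: cheapest edge leaving the tree is n1-n2 (6); add n1.
Step 2: cheapest edge leaving the tree is n1-n4 (7); add n4.
Step 3: cheapest edge leaving the tree is n1-n8 (8); add n8.
Step 4: cheapest edge leaving the tree is n3-n8 (9); add n3.
Step 5: cheapest edge leaving the tree is n3-n5 (8); add n5.
Step 6: cheapest edge leaving the tree is n4-n6 (9); add n6.
Step 7: cheapest edge leaving the tree is n6-n7 (5); add n7.
Step 8: cheapest edge leaving the tree is n6-n9 (18); add n9.
Vertex order: n2, n1, n4, n8, n3, n5, n6, n7, n9. The 9th vertex is n9.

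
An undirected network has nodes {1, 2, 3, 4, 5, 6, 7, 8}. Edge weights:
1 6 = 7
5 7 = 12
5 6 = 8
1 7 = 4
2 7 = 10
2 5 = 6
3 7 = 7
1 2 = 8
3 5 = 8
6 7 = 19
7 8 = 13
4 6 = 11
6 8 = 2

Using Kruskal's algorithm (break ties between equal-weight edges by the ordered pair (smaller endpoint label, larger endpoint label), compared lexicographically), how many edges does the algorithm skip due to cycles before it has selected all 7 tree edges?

Sort edges by weight, then run Kruskal:
6 8 (2): add — endpoints in different components.
1 7 (4): add — endpoints in different components.
2 5 (6): add — endpoints in different components.
1 6 (7): add — endpoints in different components.
3 7 (7): add — endpoints in different components.
1 2 (8): add — endpoints in different components.
3 5 (8): skip — 3 and 5 already connected.
5 6 (8): skip — 5 and 6 already connected.
2 7 (10): skip — 2 and 7 already connected.
4 6 (11): add — endpoints in different components.
Edges rejected before the tree was complete: 3.

3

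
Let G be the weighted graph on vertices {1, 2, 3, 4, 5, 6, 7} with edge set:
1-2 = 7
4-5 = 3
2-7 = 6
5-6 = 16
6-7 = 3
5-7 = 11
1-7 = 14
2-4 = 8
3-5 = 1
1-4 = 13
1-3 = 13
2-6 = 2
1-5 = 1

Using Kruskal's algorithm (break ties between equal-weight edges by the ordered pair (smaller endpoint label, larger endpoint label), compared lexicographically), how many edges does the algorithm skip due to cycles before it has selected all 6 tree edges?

1

Kruskal's algorithm — process edges by increasing weight (ties by edge label):
1-5 (1): add. Components now {1,5} {2} {3} {4} {6} {7}
3-5 (1): add. Components now {1,3,5} {2} {4} {6} {7}
2-6 (2): add. Components now {1,3,5} {2,6} {4} {7}
4-5 (3): add. Components now {1,3,4,5} {2,6} {7}
6-7 (3): add. Components now {1,3,4,5} {2,6,7}
2-7 (6): skip — 2 and 7 already connected.
1-2 (7): add. Components now {1,2,3,4,5,6,7}
Edges rejected before the tree was complete: 1.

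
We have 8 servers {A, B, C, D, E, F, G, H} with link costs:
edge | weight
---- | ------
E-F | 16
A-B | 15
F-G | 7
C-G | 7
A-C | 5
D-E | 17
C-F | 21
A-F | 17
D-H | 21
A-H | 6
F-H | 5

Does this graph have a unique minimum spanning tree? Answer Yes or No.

No

Kruskal's algorithm — process edges by increasing weight (ties by edge label):
A-C (5): add — endpoints in different components.
F-H (5): add — endpoints in different components.
A-H (6): add — endpoints in different components.
C-G (7): add — endpoints in different components.
F-G (7): skip — F and G already connected.
A-B (15): add — endpoints in different components.
E-F (16): add — endpoints in different components.
A-F (17): skip — A and F already connected.
D-E (17): add — endpoints in different components.
Non-tree edge F-G has weight 7, equal to the heaviest edge on its tree cycle — swapping gives another MST of the same weight. Not unique.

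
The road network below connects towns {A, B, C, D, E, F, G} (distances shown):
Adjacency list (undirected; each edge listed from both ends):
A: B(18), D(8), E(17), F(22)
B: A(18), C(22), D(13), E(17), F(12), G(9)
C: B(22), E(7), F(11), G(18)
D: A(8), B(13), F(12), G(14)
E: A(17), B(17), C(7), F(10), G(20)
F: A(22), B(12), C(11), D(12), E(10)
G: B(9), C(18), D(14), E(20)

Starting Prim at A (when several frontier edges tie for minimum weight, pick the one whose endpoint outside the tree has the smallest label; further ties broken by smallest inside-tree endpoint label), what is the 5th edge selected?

B-F

Prim's algorithm from A:
Step 1: cheapest edge leaving the tree is A—D (8); add D.
Step 2: cheapest edge leaving the tree is D—F (12); add F.
Step 3: cheapest edge leaving the tree is E—F (10); add E.
Step 4: cheapest edge leaving the tree is C—E (7); add C.
Step 5: cheapest edge leaving the tree is B—F (12); add B.
Step 6: cheapest edge leaving the tree is B—G (9); add G.
The 5th edge added is B—F.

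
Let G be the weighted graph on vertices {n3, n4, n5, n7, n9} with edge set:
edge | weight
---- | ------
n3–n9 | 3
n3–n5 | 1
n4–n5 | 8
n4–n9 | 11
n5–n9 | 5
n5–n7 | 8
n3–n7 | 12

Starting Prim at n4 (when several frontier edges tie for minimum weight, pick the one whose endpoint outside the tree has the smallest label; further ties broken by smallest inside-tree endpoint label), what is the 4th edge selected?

n5-n7

Grow the tree from n4 using Prim:
Step 1: frontier [n4–n5 8, n4–n9 11] → take n4–n5 (8); add n5.
Step 2: frontier [n4–n9 11, n3–n5 1, n5–n9 5, n5–n7 8] → take n3–n5 (1); add n3.
Step 3: frontier [n3–n9 3, n3–n7 12, n4–n9 11, n5–n9 5, n5–n7 8] → take n3–n9 (3); add n9.
Step 4: frontier [n3–n7 12, n5–n7 8] → take n5–n7 (8); add n7.
The 4th edge added is n5–n7.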